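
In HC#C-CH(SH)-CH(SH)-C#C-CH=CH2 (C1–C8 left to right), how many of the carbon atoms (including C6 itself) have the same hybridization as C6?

C6 is sp (two π bonds).
C1: sp ✓
C2: sp ✓
C3: sp3
C4: sp3
C5: sp ✓
C6: sp ✓
C7: sp2
C8: sp2
4 carbons are sp.

4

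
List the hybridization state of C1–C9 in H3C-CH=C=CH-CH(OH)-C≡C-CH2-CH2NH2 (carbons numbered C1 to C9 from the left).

C1 sp3, C2 sp2, C3 sp, C4 sp2, C5 sp3, C6 sp, C7 sp, C8 sp3, C9 sp3

C1 — 4 σ bonds. Steric number 4, so sp3.
C2 has 3 σ bonds, plus one π bond: steric number 3 → sp2.
C3: 2 σ bonds, plus two π bonds — 2 electron domains, sp.
C4: 3 σ bonds, plus one π bond; 3 regions of electron density → sp2.
C5 carries 4 σ bonds, giving a steric number of 4, so it is sp3.
C6 is sp: 2 σ bonds, plus two π bonds, 2 electron-density regions.
C7 (2 σ bonds, plus two π bonds) has steric number 2: sp.
C8 is sp3: 4 σ bonds, 4 electron-density regions.
C9 has 4 σ bonds: steric number 4 → sp3.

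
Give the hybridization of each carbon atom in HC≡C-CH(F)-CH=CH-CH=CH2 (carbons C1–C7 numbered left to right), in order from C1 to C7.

C1 sp, C2 sp, C3 sp3, C4 sp2, C5 sp2, C6 sp2, C7 sp2

C1 (2 σ bonds, plus two π bonds) has steric number 2: sp.
C2 — 2 σ bonds, plus two π bonds. Steric number 2, so sp.
C3: 4 σ bonds — 4 electron domains, sp3.
C4: 3 σ bonds, plus one π bond; 3 regions of electron density → sp2.
C5: 3 σ bonds, plus one π bond — 3 electron domains, sp2.
C6 has 3 σ bonds, plus one π bond: steric number 3 → sp2.
C7: 3 σ bonds, plus one π bond; 3 regions of electron density → sp2.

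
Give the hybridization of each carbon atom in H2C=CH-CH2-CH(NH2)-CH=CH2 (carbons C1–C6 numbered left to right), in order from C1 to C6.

C1 has 3 σ bonds, plus one π bond: steric number 3 → sp2.
C2 has 3 σ bonds, plus one π bond: steric number 3 → sp2.
C3 is sp3: 4 σ bonds, 4 electron-density regions.
C4 (4 σ bonds) has steric number 4: sp3.
C5 — 3 σ bonds, plus one π bond. Steric number 3, so sp2.
C6: 3 σ bonds, plus one π bond; 3 regions of electron density → sp2.

C1 sp2, C2 sp2, C3 sp3, C4 sp3, C5 sp2, C6 sp2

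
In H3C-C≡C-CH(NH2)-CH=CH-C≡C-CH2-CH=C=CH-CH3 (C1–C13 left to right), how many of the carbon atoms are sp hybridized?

C1: sp3
C2: sp ✓
C3: sp ✓
C4: sp3
C5: sp2
C6: sp2
C7: sp ✓
C8: sp ✓
C9: sp3
C10: sp2
C11: sp ✓
C12: sp2
C13: sp3
C2, C3, C7, C8, C11 → 5 sp carbons.

5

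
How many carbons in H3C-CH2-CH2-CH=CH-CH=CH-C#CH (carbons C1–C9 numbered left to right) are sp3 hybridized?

3

C1: sp3 ✓
C2: sp3 ✓
C3: sp3 ✓
C4: sp2
C5: sp2
C6: sp2
C7: sp2
C8: sp
C9: sp
C1, C2, C3 → 3 sp3 carbons.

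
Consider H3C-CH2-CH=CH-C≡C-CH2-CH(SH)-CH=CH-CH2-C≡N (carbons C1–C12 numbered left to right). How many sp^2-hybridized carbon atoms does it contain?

C1: sp3
C2: sp3
C3: sp2 ✓
C4: sp2 ✓
C5: sp
C6: sp
C7: sp3
C8: sp3
C9: sp2 ✓
C10: sp2 ✓
C11: sp3
C12: sp
C3, C4, C9, C10 → 4 sp2 carbons.

4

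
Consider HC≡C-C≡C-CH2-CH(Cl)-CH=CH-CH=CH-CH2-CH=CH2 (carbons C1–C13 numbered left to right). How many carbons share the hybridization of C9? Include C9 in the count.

C9 is sp2 (one π bond).
C1: sp
C2: sp
C3: sp
C4: sp
C5: sp3
C6: sp3
C7: sp2 ✓
C8: sp2 ✓
C9: sp2 ✓
C10: sp2 ✓
C11: sp3
C12: sp2 ✓
C13: sp2 ✓
6 carbons are sp2.

6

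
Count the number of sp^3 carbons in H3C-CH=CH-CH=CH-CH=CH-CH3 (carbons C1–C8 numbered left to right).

2

C1: sp3 ✓
C2: sp2
C3: sp2
C4: sp2
C5: sp2
C6: sp2
C7: sp2
C8: sp3 ✓
C1, C8 → 2 sp3 carbons.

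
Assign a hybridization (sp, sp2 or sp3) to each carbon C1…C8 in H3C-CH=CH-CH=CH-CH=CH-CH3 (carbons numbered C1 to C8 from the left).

C1 carries 4 σ bonds, giving a steric number of 4, so it is sp3.
C2 is sp2: 3 σ bonds, plus one π bond, 3 electron-density regions.
C3 (3 σ bonds, plus one π bond) has steric number 3: sp2.
C4 has 3 σ bonds, plus one π bond: steric number 3 → sp2.
C5: 3 σ bonds, plus one π bond; 3 regions of electron density → sp2.
C6: 3 σ bonds, plus one π bond; 3 regions of electron density → sp2.
C7 (3 σ bonds, plus one π bond) has steric number 3: sp2.
C8: 4 σ bonds — 4 electron domains, sp3.

C1 sp3, C2 sp2, C3 sp2, C4 sp2, C5 sp2, C6 sp2, C7 sp2, C8 sp3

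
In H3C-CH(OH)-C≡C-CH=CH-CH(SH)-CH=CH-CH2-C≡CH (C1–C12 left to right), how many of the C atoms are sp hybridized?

4

C1: sp3
C2: sp3
C3: sp ✓
C4: sp ✓
C5: sp2
C6: sp2
C7: sp3
C8: sp2
C9: sp2
C10: sp3
C11: sp ✓
C12: sp ✓
C3, C4, C11, C12 → 4 sp carbons.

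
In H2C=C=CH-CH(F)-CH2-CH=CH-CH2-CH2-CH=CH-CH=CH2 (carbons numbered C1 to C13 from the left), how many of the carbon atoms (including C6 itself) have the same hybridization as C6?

8

C6 is sp2 (one π bond).
C1: sp2 ✓
C2: sp
C3: sp2 ✓
C4: sp3
C5: sp3
C6: sp2 ✓
C7: sp2 ✓
C8: sp3
C9: sp3
C10: sp2 ✓
C11: sp2 ✓
C12: sp2 ✓
C13: sp2 ✓
8 carbons are sp2.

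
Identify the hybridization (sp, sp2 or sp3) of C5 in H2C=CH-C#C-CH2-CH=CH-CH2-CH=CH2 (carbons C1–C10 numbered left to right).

sp³

C5 is sp3: 4 σ bonds, 4 electron-density regions.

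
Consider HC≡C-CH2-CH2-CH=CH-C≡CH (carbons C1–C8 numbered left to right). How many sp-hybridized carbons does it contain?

C1: sp ✓
C2: sp ✓
C3: sp3
C4: sp3
C5: sp2
C6: sp2
C7: sp ✓
C8: sp ✓
C1, C2, C7, C8 → 4 sp carbons.

4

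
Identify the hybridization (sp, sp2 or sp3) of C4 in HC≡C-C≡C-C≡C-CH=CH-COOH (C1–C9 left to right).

sp

C4: 2 σ bonds, plus two π bonds — 2 electron domains, sp.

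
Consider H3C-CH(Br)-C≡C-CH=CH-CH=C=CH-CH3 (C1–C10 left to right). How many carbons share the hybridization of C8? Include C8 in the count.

3

C8 is sp (two π bonds).
C1: sp3
C2: sp3
C3: sp ✓
C4: sp ✓
C5: sp2
C6: sp2
C7: sp2
C8: sp ✓
C9: sp2
C10: sp3
3 carbons are sp.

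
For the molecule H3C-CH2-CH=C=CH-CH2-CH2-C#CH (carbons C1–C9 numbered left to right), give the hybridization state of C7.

C7: 4 σ bonds; 4 regions of electron density → sp3.

sp³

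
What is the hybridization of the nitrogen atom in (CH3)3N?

The nitrogen atom — 3 σ bonds and 1 lone pair. Steric number 4, so sp3.

sp3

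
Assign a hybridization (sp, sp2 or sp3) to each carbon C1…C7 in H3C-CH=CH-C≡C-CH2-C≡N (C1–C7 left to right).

C1 sp3, C2 sp2, C3 sp2, C4 sp, C5 sp, C6 sp3, C7 sp

C1 is sp3: 4 σ bonds, 4 electron-density regions.
C2 carries 3 σ bonds, plus one π bond, giving a steric number of 3, so it is sp2.
C3 — 3 σ bonds, plus one π bond. Steric number 3, so sp2.
C4 has 2 σ bonds, plus two π bonds: steric number 2 → sp.
C5 has 2 σ bonds, plus two π bonds: steric number 2 → sp.
C6 has 4 σ bonds: steric number 4 → sp3.
C7 — 2 σ bonds, plus two π bonds. Steric number 2, so sp.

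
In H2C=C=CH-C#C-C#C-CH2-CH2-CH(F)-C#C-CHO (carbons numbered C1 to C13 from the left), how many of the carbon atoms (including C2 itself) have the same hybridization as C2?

7

C2 is sp (two π bonds).
C1: sp2
C2: sp ✓
C3: sp2
C4: sp ✓
C5: sp ✓
C6: sp ✓
C7: sp ✓
C8: sp3
C9: sp3
C10: sp3
C11: sp ✓
C12: sp ✓
C13: sp2
7 carbons are sp.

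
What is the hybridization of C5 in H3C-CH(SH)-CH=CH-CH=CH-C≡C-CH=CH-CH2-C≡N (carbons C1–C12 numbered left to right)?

C5 (3 σ bonds, plus one π bond) has steric number 3: sp2.

sp2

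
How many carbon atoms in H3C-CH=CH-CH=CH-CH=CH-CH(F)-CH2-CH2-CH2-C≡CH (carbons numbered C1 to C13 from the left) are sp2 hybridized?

6

C1: sp3
C2: sp2 ✓
C3: sp2 ✓
C4: sp2 ✓
C5: sp2 ✓
C6: sp2 ✓
C7: sp2 ✓
C8: sp3
C9: sp3
C10: sp3
C11: sp3
C12: sp
C13: sp
C2, C3, C4, C5, C6, C7 → 6 sp2 carbons.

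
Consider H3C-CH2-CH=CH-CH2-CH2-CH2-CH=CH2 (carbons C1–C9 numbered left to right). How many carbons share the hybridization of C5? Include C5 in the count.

5

C5 is sp3 (only σ bonds).
C1: sp3 ✓
C2: sp3 ✓
C3: sp2
C4: sp2
C5: sp3 ✓
C6: sp3 ✓
C7: sp3 ✓
C8: sp2
C9: sp2
5 carbons are sp3.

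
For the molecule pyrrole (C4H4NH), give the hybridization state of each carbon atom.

sp^2

Each carbon atom is sp2: 3 σ bonds, plus one π bond, 3 electron-density regions.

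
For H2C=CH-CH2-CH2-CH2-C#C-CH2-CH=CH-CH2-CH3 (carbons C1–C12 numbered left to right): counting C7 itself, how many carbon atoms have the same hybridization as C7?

C7 is sp (two π bonds).
C1: sp2
C2: sp2
C3: sp3
C4: sp3
C5: sp3
C6: sp ✓
C7: sp ✓
C8: sp3
C9: sp2
C10: sp2
C11: sp3
C12: sp3
2 carbons are sp.

2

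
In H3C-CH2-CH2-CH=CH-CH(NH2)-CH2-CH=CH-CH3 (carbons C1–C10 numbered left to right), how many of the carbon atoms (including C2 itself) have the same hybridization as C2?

C2 is sp3 (only σ bonds).
C1: sp3 ✓
C2: sp3 ✓
C3: sp3 ✓
C4: sp2
C5: sp2
C6: sp3 ✓
C7: sp3 ✓
C8: sp2
C9: sp2
C10: sp3 ✓
6 carbons are sp3.

6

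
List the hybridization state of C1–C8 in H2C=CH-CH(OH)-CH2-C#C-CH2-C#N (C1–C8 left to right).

C1 sp2, C2 sp2, C3 sp3, C4 sp3, C5 sp, C6 sp, C7 sp3, C8 sp

C1: 3 σ bonds, plus one π bond — 3 electron domains, sp2.
C2 (3 σ bonds, plus one π bond) has steric number 3: sp2.
C3 (4 σ bonds) has steric number 4: sp3.
C4: 4 σ bonds; 4 regions of electron density → sp3.
C5: 2 σ bonds, plus two π bonds — 2 electron domains, sp.
C6: 2 σ bonds, plus two π bonds; 2 regions of electron density → sp.
C7 is sp3: 4 σ bonds, 4 electron-density regions.
C8 is sp: 2 σ bonds, plus two π bonds, 2 electron-density regions.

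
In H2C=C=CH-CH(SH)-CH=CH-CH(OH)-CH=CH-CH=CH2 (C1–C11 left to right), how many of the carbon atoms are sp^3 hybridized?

C1: sp2
C2: sp
C3: sp2
C4: sp3 ✓
C5: sp2
C6: sp2
C7: sp3 ✓
C8: sp2
C9: sp2
C10: sp2
C11: sp2
C4, C7 → 2 sp3 carbons.

2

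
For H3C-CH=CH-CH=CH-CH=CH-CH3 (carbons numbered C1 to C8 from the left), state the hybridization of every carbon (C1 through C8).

C1: 4 σ bonds — 4 electron domains, sp3.
C2 — 3 σ bonds, plus one π bond. Steric number 3, so sp2.
C3 is sp2: 3 σ bonds, plus one π bond, 3 electron-density regions.
C4 is sp2: 3 σ bonds, plus one π bond, 3 electron-density regions.
C5 (3 σ bonds, plus one π bond) has steric number 3: sp2.
C6: 3 σ bonds, plus one π bond; 3 regions of electron density → sp2.
C7 has 3 σ bonds, plus one π bond: steric number 3 → sp2.
C8 carries 4 σ bonds, giving a steric number of 4, so it is sp3.

C1 sp3, C2 sp2, C3 sp2, C4 sp2, C5 sp2, C6 sp2, C7 sp2, C8 sp3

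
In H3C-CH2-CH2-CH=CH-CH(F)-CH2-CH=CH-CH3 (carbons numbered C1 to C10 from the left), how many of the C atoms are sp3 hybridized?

C1: sp3 ✓
C2: sp3 ✓
C3: sp3 ✓
C4: sp2
C5: sp2
C6: sp3 ✓
C7: sp3 ✓
C8: sp2
C9: sp2
C10: sp3 ✓
C1, C2, C3, C6, C7, C10 → 6 sp3 carbons.

6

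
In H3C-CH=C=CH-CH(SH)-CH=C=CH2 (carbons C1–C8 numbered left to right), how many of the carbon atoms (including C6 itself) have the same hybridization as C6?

4

C6 is sp2 (one π bond).
C1: sp3
C2: sp2 ✓
C3: sp
C4: sp2 ✓
C5: sp3
C6: sp2 ✓
C7: sp
C8: sp2 ✓
4 carbons are sp2.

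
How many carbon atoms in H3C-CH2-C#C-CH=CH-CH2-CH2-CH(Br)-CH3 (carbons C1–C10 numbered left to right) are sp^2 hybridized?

C1: sp3
C2: sp3
C3: sp
C4: sp
C5: sp2 ✓
C6: sp2 ✓
C7: sp3
C8: sp3
C9: sp3
C10: sp3
C5, C6 → 2 sp2 carbons.

2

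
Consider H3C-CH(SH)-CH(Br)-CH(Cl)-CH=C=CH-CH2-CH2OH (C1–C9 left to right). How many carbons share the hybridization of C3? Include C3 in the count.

C3 is sp3 (only σ bonds).
C1: sp3 ✓
C2: sp3 ✓
C3: sp3 ✓
C4: sp3 ✓
C5: sp2
C6: sp
C7: sp2
C8: sp3 ✓
C9: sp3 ✓
6 carbons are sp3.

6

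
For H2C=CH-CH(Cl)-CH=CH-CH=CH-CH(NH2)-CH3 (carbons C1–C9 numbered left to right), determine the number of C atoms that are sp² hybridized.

6

C1: sp2 ✓
C2: sp2 ✓
C3: sp3
C4: sp2 ✓
C5: sp2 ✓
C6: sp2 ✓
C7: sp2 ✓
C8: sp3
C9: sp3
C1, C2, C4, C5, C6, C7 → 6 sp2 carbons.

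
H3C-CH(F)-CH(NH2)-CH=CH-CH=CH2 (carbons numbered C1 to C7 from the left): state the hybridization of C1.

C1: 4 σ bonds; 4 regions of electron density → sp3.

sp³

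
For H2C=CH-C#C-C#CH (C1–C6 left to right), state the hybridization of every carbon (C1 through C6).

C1 sp2, C2 sp2, C3 sp, C4 sp, C5 sp, C6 sp

C1 carries 3 σ bonds, plus one π bond, giving a steric number of 3, so it is sp2.
C2 — 3 σ bonds, plus one π bond. Steric number 3, so sp2.
C3 — 2 σ bonds, plus two π bonds. Steric number 2, so sp.
C4 (2 σ bonds, plus two π bonds) has steric number 2: sp.
C5: 2 σ bonds, plus two π bonds — 2 electron domains, sp.
C6 carries 2 σ bonds, plus two π bonds, giving a steric number of 2, so it is sp.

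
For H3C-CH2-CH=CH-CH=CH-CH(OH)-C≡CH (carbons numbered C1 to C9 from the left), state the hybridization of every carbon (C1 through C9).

C1: 4 σ bonds — 4 electron domains, sp3.
C2 is sp3: 4 σ bonds, 4 electron-density regions.
C3 has 3 σ bonds, plus one π bond: steric number 3 → sp2.
C4 (3 σ bonds, plus one π bond) has steric number 3: sp2.
C5 carries 3 σ bonds, plus one π bond, giving a steric number of 3, so it is sp2.
C6 is sp2: 3 σ bonds, plus one π bond, 3 electron-density regions.
C7 — 4 σ bonds. Steric number 4, so sp3.
C8: 2 σ bonds, plus two π bonds; 2 regions of electron density → sp.
C9: 2 σ bonds, plus two π bonds; 2 regions of electron density → sp.

C1 sp3, C2 sp3, C3 sp2, C4 sp2, C5 sp2, C6 sp2, C7 sp3, C8 sp, C9 sp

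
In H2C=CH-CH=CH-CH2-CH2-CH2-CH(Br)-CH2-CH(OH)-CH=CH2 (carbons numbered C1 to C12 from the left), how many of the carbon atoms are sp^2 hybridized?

C1: sp2 ✓
C2: sp2 ✓
C3: sp2 ✓
C4: sp2 ✓
C5: sp3
C6: sp3
C7: sp3
C8: sp3
C9: sp3
C10: sp3
C11: sp2 ✓
C12: sp2 ✓
C1, C2, C3, C4, C11, C12 → 6 sp2 carbons.

6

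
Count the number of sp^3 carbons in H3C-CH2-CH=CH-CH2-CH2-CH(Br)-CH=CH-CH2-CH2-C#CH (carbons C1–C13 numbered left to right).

7

C1: sp3 ✓
C2: sp3 ✓
C3: sp2
C4: sp2
C5: sp3 ✓
C6: sp3 ✓
C7: sp3 ✓
C8: sp2
C9: sp2
C10: sp3 ✓
C11: sp3 ✓
C12: sp
C13: sp
C1, C2, C5, C6, C7, C10, C11 → 7 sp3 carbons.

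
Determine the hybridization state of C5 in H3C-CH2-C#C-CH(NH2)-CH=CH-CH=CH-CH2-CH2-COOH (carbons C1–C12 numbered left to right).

C5 (4 σ bonds) has steric number 4: sp3.

sp³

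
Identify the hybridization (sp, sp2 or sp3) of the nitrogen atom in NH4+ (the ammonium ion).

sp3

Four σ bonds, no lone pair → sp3, tetrahedral.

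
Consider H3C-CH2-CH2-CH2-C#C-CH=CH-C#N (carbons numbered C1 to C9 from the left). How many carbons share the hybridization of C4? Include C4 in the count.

4

C4 is sp3 (only σ bonds).
C1: sp3 ✓
C2: sp3 ✓
C3: sp3 ✓
C4: sp3 ✓
C5: sp
C6: sp
C7: sp2
C8: sp2
C9: sp
4 carbons are sp3.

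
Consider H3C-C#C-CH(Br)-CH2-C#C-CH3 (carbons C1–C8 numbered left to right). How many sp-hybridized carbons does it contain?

4

C1: sp3
C2: sp ✓
C3: sp ✓
C4: sp3
C5: sp3
C6: sp ✓
C7: sp ✓
C8: sp3
C2, C3, C6, C7 → 4 sp carbons.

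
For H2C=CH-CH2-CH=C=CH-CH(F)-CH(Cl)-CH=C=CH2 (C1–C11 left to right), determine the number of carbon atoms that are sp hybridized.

2

C1: sp2
C2: sp2
C3: sp3
C4: sp2
C5: sp ✓
C6: sp2
C7: sp3
C8: sp3
C9: sp2
C10: sp ✓
C11: sp2
C5, C10 → 2 sp carbons.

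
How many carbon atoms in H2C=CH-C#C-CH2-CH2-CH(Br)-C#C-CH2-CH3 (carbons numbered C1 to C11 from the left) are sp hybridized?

4

C1: sp2
C2: sp2
C3: sp ✓
C4: sp ✓
C5: sp3
C6: sp3
C7: sp3
C8: sp ✓
C9: sp ✓
C10: sp3
C11: sp3
C3, C4, C8, C9 → 4 sp carbons.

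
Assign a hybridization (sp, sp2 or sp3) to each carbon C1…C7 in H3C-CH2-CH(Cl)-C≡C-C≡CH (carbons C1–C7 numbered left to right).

C1 (4 σ bonds) has steric number 4: sp3.
C2 (4 σ bonds) has steric number 4: sp3.
C3 is sp3: 4 σ bonds, 4 electron-density regions.
C4 — 2 σ bonds, plus two π bonds. Steric number 2, so sp.
C5: 2 σ bonds, plus two π bonds; 2 regions of electron density → sp.
C6: 2 σ bonds, plus two π bonds — 2 electron domains, sp.
C7 carries 2 σ bonds, plus two π bonds, giving a steric number of 2, so it is sp.

C1 sp3, C2 sp3, C3 sp3, C4 sp, C5 sp, C6 sp, C7 sp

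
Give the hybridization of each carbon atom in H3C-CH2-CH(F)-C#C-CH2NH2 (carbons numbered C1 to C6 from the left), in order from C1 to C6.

C1 — 4 σ bonds. Steric number 4, so sp3.
C2: 4 σ bonds — 4 electron domains, sp3.
C3 is sp3: 4 σ bonds, 4 electron-density regions.
C4 (2 σ bonds, plus two π bonds) has steric number 2: sp.
C5 is sp: 2 σ bonds, plus two π bonds, 2 electron-density regions.
C6: 4 σ bonds; 4 regions of electron density → sp3.

C1 sp3, C2 sp3, C3 sp3, C4 sp, C5 sp, C6 sp3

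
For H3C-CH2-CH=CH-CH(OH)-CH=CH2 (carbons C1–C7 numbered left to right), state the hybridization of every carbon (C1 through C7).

C1 sp3, C2 sp3, C3 sp2, C4 sp2, C5 sp3, C6 sp2, C7 sp2

C1: 4 σ bonds; 4 regions of electron density → sp3.
C2 carries 4 σ bonds, giving a steric number of 4, so it is sp3.
C3 has 3 σ bonds, plus one π bond: steric number 3 → sp2.
C4 carries 3 σ bonds, plus one π bond, giving a steric number of 3, so it is sp2.
C5 (4 σ bonds) has steric number 4: sp3.
C6 carries 3 σ bonds, plus one π bond, giving a steric number of 3, so it is sp2.
C7 carries 3 σ bonds, plus one π bond, giving a steric number of 3, so it is sp2.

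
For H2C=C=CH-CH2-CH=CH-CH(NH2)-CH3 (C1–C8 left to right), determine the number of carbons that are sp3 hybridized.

3

C1: sp2
C2: sp
C3: sp2
C4: sp3 ✓
C5: sp2
C6: sp2
C7: sp3 ✓
C8: sp3 ✓
C4, C7, C8 → 3 sp3 carbons.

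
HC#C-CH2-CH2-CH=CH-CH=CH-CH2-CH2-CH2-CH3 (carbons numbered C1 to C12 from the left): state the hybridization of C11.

sp^3

C11 carries 4 σ bonds, giving a steric number of 4, so it is sp3.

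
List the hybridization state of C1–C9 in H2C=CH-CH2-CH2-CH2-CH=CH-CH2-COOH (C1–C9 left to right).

C1 carries 3 σ bonds, plus one π bond, giving a steric number of 3, so it is sp2.
C2: 3 σ bonds, plus one π bond — 3 electron domains, sp2.
C3 — 4 σ bonds. Steric number 4, so sp3.
C4: 4 σ bonds; 4 regions of electron density → sp3.
C5 (4 σ bonds) has steric number 4: sp3.
C6 — 3 σ bonds, plus one π bond. Steric number 3, so sp2.
C7 carries 3 σ bonds, plus one π bond, giving a steric number of 3, so it is sp2.
C8 — 4 σ bonds. Steric number 4, so sp3.
C9 is sp2: 3 σ bonds, plus one π bond, 3 electron-density regions.

C1 sp2, C2 sp2, C3 sp3, C4 sp3, C5 sp3, C6 sp2, C7 sp2, C8 sp3, C9 sp2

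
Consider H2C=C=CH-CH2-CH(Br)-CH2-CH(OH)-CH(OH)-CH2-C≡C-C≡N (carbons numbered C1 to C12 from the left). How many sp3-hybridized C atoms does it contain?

6

C1: sp2
C2: sp
C3: sp2
C4: sp3 ✓
C5: sp3 ✓
C6: sp3 ✓
C7: sp3 ✓
C8: sp3 ✓
C9: sp3 ✓
C10: sp
C11: sp
C12: sp
C4, C5, C6, C7, C8, C9 → 6 sp3 carbons.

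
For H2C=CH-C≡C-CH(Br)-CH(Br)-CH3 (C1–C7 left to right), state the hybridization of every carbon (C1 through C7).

C1 sp2, C2 sp2, C3 sp, C4 sp, C5 sp3, C6 sp3, C7 sp3

C1 (3 σ bonds, plus one π bond) has steric number 3: sp2.
C2 has 3 σ bonds, plus one π bond: steric number 3 → sp2.
C3: 2 σ bonds, plus two π bonds; 2 regions of electron density → sp.
C4: 2 σ bonds, plus two π bonds; 2 regions of electron density → sp.
C5 is sp3: 4 σ bonds, 4 electron-density regions.
C6: 4 σ bonds; 4 regions of electron density → sp3.
C7 has 4 σ bonds: steric number 4 → sp3.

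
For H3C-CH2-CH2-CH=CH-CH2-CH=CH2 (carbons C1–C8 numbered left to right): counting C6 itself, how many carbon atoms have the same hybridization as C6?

4

C6 is sp3 (only σ bonds).
C1: sp3 ✓
C2: sp3 ✓
C3: sp3 ✓
C4: sp2
C5: sp2
C6: sp3 ✓
C7: sp2
C8: sp2
4 carbons are sp3.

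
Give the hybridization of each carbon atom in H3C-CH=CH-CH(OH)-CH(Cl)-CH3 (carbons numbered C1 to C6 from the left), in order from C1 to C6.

C1: 4 σ bonds; 4 regions of electron density → sp3.
C2 is sp2: 3 σ bonds, plus one π bond, 3 electron-density regions.
C3 carries 3 σ bonds, plus one π bond, giving a steric number of 3, so it is sp2.
C4 (4 σ bonds) has steric number 4: sp3.
C5 (4 σ bonds) has steric number 4: sp3.
C6 — 4 σ bonds. Steric number 4, so sp3.

C1 sp3, C2 sp2, C3 sp2, C4 sp3, C5 sp3, C6 sp3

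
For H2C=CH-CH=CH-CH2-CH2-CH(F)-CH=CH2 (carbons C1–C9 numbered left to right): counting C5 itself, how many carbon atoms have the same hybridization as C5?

3

C5 is sp3 (only σ bonds).
C1: sp2
C2: sp2
C3: sp2
C4: sp2
C5: sp3 ✓
C6: sp3 ✓
C7: sp3 ✓
C8: sp2
C9: sp2
3 carbons are sp3.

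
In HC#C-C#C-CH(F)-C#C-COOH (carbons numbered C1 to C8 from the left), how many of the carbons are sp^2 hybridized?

C1: sp
C2: sp
C3: sp
C4: sp
C5: sp3
C6: sp
C7: sp
C8: sp2 ✓
C8 → 1 sp2 carbon.

1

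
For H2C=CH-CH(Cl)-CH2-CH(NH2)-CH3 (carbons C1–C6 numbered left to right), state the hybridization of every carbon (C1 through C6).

C1 has 3 σ bonds, plus one π bond: steric number 3 → sp2.
C2: 3 σ bonds, plus one π bond — 3 electron domains, sp2.
C3 carries 4 σ bonds, giving a steric number of 4, so it is sp3.
C4 is sp3: 4 σ bonds, 4 electron-density regions.
C5 is sp3: 4 σ bonds, 4 electron-density regions.
C6: 4 σ bonds — 4 electron domains, sp3.

C1 sp2, C2 sp2, C3 sp3, C4 sp3, C5 sp3, C6 sp3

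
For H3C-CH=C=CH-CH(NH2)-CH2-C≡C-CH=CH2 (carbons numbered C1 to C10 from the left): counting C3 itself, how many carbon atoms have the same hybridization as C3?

C3 is sp (two π bonds).
C1: sp3
C2: sp2
C3: sp ✓
C4: sp2
C5: sp3
C6: sp3
C7: sp ✓
C8: sp ✓
C9: sp2
C10: sp2
3 carbons are sp.

3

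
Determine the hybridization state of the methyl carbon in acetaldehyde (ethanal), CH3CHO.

sp3

The methyl carbon is sp3: 4 σ bonds, 4 electron-density regions.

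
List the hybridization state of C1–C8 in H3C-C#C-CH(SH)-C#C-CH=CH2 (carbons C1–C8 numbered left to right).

C1 has 4 σ bonds: steric number 4 → sp3.
C2 — 2 σ bonds, plus two π bonds. Steric number 2, so sp.
C3 — 2 σ bonds, plus two π bonds. Steric number 2, so sp.
C4 carries 4 σ bonds, giving a steric number of 4, so it is sp3.
C5 has 2 σ bonds, plus two π bonds: steric number 2 → sp.
C6: 2 σ bonds, plus two π bonds; 2 regions of electron density → sp.
C7 has 3 σ bonds, plus one π bond: steric number 3 → sp2.
C8 has 3 σ bonds, plus one π bond: steric number 3 → sp2.

C1 sp3, C2 sp, C3 sp, C4 sp3, C5 sp, C6 sp, C7 sp2, C8 sp2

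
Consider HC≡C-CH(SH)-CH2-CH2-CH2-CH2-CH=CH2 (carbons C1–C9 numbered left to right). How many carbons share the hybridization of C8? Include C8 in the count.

2

C8 is sp2 (one π bond).
C1: sp
C2: sp
C3: sp3
C4: sp3
C5: sp3
C6: sp3
C7: sp3
C8: sp2 ✓
C9: sp2 ✓
2 carbons are sp2.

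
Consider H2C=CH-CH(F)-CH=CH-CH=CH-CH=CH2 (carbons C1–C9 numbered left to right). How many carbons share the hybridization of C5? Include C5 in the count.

C5 is sp2 (one π bond).
C1: sp2 ✓
C2: sp2 ✓
C3: sp3
C4: sp2 ✓
C5: sp2 ✓
C6: sp2 ✓
C7: sp2 ✓
C8: sp2 ✓
C9: sp2 ✓
8 carbons are sp2.

8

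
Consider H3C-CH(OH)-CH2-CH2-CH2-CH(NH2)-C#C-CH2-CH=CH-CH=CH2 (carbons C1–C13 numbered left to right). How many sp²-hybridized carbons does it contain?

4

C1: sp3
C2: sp3
C3: sp3
C4: sp3
C5: sp3
C6: sp3
C7: sp
C8: sp
C9: sp3
C10: sp2 ✓
C11: sp2 ✓
C12: sp2 ✓
C13: sp2 ✓
C10, C11, C12, C13 → 4 sp2 carbons.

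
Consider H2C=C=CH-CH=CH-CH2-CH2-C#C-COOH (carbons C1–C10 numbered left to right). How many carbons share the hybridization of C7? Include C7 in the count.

2

C7 is sp3 (only σ bonds).
C1: sp2
C2: sp
C3: sp2
C4: sp2
C5: sp2
C6: sp3 ✓
C7: sp3 ✓
C8: sp
C9: sp
C10: sp2
2 carbons are sp3.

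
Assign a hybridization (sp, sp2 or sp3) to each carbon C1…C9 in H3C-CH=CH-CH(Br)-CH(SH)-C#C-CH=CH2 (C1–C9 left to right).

C1 sp3, C2 sp2, C3 sp2, C4 sp3, C5 sp3, C6 sp, C7 sp, C8 sp2, C9 sp2

C1 (4 σ bonds) has steric number 4: sp3.
C2: 3 σ bonds, plus one π bond; 3 regions of electron density → sp2.
C3 (3 σ bonds, plus one π bond) has steric number 3: sp2.
C4 has 4 σ bonds: steric number 4 → sp3.
C5 carries 4 σ bonds, giving a steric number of 4, so it is sp3.
C6: 2 σ bonds, plus two π bonds — 2 electron domains, sp.
C7: 2 σ bonds, plus two π bonds — 2 electron domains, sp.
C8 carries 3 σ bonds, plus one π bond, giving a steric number of 3, so it is sp2.
C9: 3 σ bonds, plus one π bond; 3 regions of electron density → sp2.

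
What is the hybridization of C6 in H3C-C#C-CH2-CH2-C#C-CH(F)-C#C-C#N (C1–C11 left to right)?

C6: 2 σ bonds, plus two π bonds; 2 regions of electron density → sp.

sp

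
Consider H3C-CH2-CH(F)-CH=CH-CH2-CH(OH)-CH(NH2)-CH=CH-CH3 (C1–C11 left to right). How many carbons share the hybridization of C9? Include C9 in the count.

4

C9 is sp2 (one π bond).
C1: sp3
C2: sp3
C3: sp3
C4: sp2 ✓
C5: sp2 ✓
C6: sp3
C7: sp3
C8: sp3
C9: sp2 ✓
C10: sp2 ✓
C11: sp3
4 carbons are sp2.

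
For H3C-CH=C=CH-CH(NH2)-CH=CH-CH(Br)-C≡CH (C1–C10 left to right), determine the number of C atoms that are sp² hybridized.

4

C1: sp3
C2: sp2 ✓
C3: sp
C4: sp2 ✓
C5: sp3
C6: sp2 ✓
C7: sp2 ✓
C8: sp3
C9: sp
C10: sp
C2, C4, C6, C7 → 4 sp2 carbons.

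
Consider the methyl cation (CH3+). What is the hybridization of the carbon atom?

Three σ bonds to H, empty p orbital → sp2, trigonal planar.

sp2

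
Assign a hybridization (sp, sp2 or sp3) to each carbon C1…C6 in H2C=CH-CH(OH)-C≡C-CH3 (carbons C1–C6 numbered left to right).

C1 has 3 σ bonds, plus one π bond: steric number 3 → sp2.
C2 is sp2: 3 σ bonds, plus one π bond, 3 electron-density regions.
C3: 4 σ bonds — 4 electron domains, sp3.
C4 has 2 σ bonds, plus two π bonds: steric number 2 → sp.
C5 (2 σ bonds, plus two π bonds) has steric number 2: sp.
C6 is sp3: 4 σ bonds, 4 electron-density regions.

C1 sp2, C2 sp2, C3 sp3, C4 sp, C5 sp, C6 sp3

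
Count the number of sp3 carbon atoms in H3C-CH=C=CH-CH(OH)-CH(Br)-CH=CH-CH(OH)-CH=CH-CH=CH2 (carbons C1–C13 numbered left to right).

C1: sp3 ✓
C2: sp2
C3: sp
C4: sp2
C5: sp3 ✓
C6: sp3 ✓
C7: sp2
C8: sp2
C9: sp3 ✓
C10: sp2
C11: sp2
C12: sp2
C13: sp2
C1, C5, C6, C9 → 4 sp3 carbons.

4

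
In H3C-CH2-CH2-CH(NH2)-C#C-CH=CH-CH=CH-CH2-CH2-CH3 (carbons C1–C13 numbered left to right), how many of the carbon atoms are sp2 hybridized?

4

C1: sp3
C2: sp3
C3: sp3
C4: sp3
C5: sp
C6: sp
C7: sp2 ✓
C8: sp2 ✓
C9: sp2 ✓
C10: sp2 ✓
C11: sp3
C12: sp3
C13: sp3
C7, C8, C9, C10 → 4 sp2 carbons.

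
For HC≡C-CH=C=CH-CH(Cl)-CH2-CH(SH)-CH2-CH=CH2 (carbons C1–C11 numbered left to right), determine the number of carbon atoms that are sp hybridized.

C1: sp ✓
C2: sp ✓
C3: sp2
C4: sp ✓
C5: sp2
C6: sp3
C7: sp3
C8: sp3
C9: sp3
C10: sp2
C11: sp2
C1, C2, C4 → 3 sp carbons.

3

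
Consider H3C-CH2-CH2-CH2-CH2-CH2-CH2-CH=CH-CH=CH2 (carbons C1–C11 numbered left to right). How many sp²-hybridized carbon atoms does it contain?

C1: sp3
C2: sp3
C3: sp3
C4: sp3
C5: sp3
C6: sp3
C7: sp3
C8: sp2 ✓
C9: sp2 ✓
C10: sp2 ✓
C11: sp2 ✓
C8, C9, C10, C11 → 4 sp2 carbons.

4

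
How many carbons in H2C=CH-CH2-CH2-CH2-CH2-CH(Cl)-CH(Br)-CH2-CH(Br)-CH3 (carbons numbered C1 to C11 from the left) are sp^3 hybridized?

C1: sp2
C2: sp2
C3: sp3 ✓
C4: sp3 ✓
C5: sp3 ✓
C6: sp3 ✓
C7: sp3 ✓
C8: sp3 ✓
C9: sp3 ✓
C10: sp3 ✓
C11: sp3 ✓
C3, C4, C5, C6, C7, C8, C9, C10, C11 → 9 sp3 carbons.

9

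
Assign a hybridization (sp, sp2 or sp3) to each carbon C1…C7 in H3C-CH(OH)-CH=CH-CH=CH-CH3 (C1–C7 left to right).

C1 sp3, C2 sp3, C3 sp2, C4 sp2, C5 sp2, C6 sp2, C7 sp3

C1: 4 σ bonds; 4 regions of electron density → sp3.
C2: 4 σ bonds; 4 regions of electron density → sp3.
C3: 3 σ bonds, plus one π bond — 3 electron domains, sp2.
C4: 3 σ bonds, plus one π bond; 3 regions of electron density → sp2.
C5 (3 σ bonds, plus one π bond) has steric number 3: sp2.
C6 (3 σ bonds, plus one π bond) has steric number 3: sp2.
C7: 4 σ bonds; 4 regions of electron density → sp3.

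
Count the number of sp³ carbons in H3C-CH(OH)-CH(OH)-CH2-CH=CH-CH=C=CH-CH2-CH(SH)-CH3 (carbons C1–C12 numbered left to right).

C1: sp3 ✓
C2: sp3 ✓
C3: sp3 ✓
C4: sp3 ✓
C5: sp2
C6: sp2
C7: sp2
C8: sp
C9: sp2
C10: sp3 ✓
C11: sp3 ✓
C12: sp3 ✓
C1, C2, C3, C4, C10, C11, C12 → 7 sp3 carbons.

7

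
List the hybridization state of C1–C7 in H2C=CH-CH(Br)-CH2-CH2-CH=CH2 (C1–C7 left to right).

C1 sp2, C2 sp2, C3 sp3, C4 sp3, C5 sp3, C6 sp2, C7 sp2

C1 is sp2: 3 σ bonds, plus one π bond, 3 electron-density regions.
C2: 3 σ bonds, plus one π bond; 3 regions of electron density → sp2.
C3 is sp3: 4 σ bonds, 4 electron-density regions.
C4 is sp3: 4 σ bonds, 4 electron-density regions.
C5: 4 σ bonds — 4 electron domains, sp3.
C6 — 3 σ bonds, plus one π bond. Steric number 3, so sp2.
C7 carries 3 σ bonds, plus one π bond, giving a steric number of 3, so it is sp2.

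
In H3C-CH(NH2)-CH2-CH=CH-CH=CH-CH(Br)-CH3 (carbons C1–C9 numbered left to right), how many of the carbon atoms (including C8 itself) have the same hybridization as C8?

C8 is sp3 (only σ bonds).
C1: sp3 ✓
C2: sp3 ✓
C3: sp3 ✓
C4: sp2
C5: sp2
C6: sp2
C7: sp2
C8: sp3 ✓
C9: sp3 ✓
5 carbons are sp3.

5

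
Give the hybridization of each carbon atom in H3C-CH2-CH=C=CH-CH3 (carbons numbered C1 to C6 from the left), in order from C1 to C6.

C1: 4 σ bonds — 4 electron domains, sp3.
C2 is sp3: 4 σ bonds, 4 electron-density regions.
C3 carries 3 σ bonds, plus one π bond, giving a steric number of 3, so it is sp2.
C4: 2 σ bonds, plus two π bonds — 2 electron domains, sp.
C5 — 3 σ bonds, plus one π bond. Steric number 3, so sp2.
C6: 4 σ bonds; 4 regions of electron density → sp3.

C1 sp3, C2 sp3, C3 sp2, C4 sp, C5 sp2, C6 sp3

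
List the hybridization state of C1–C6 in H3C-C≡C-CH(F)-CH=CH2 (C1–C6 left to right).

C1 (4 σ bonds) has steric number 4: sp3.
C2 is sp: 2 σ bonds, plus two π bonds, 2 electron-density regions.
C3 carries 2 σ bonds, plus two π bonds, giving a steric number of 2, so it is sp.
C4 carries 4 σ bonds, giving a steric number of 4, so it is sp3.
C5: 3 σ bonds, plus one π bond — 3 electron domains, sp2.
C6 (3 σ bonds, plus one π bond) has steric number 3: sp2.

C1 sp3, C2 sp, C3 sp, C4 sp3, C5 sp2, C6 sp2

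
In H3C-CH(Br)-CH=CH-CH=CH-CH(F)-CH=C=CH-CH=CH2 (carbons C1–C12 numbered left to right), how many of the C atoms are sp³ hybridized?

C1: sp3 ✓
C2: sp3 ✓
C3: sp2
C4: sp2
C5: sp2
C6: sp2
C7: sp3 ✓
C8: sp2
C9: sp
C10: sp2
C11: sp2
C12: sp2
C1, C2, C7 → 3 sp3 carbons.

3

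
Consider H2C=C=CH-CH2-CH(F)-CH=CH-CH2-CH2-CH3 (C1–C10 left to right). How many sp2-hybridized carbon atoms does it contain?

C1: sp2 ✓
C2: sp
C3: sp2 ✓
C4: sp3
C5: sp3
C6: sp2 ✓
C7: sp2 ✓
C8: sp3
C9: sp3
C10: sp3
C1, C3, C6, C7 → 4 sp2 carbons.

4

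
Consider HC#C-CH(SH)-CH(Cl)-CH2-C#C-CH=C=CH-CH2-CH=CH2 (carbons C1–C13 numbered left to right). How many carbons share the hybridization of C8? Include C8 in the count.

4

C8 is sp2 (one π bond).
C1: sp
C2: sp
C3: sp3
C4: sp3
C5: sp3
C6: sp
C7: sp
C8: sp2 ✓
C9: sp
C10: sp2 ✓
C11: sp3
C12: sp2 ✓
C13: sp2 ✓
4 carbons are sp2.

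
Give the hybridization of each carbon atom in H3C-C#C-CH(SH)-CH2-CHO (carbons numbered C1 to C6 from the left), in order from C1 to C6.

C1: 4 σ bonds; 4 regions of electron density → sp3.
C2: 2 σ bonds, plus two π bonds; 2 regions of electron density → sp.
C3: 2 σ bonds, plus two π bonds; 2 regions of electron density → sp.
C4 carries 4 σ bonds, giving a steric number of 4, so it is sp3.
C5 — 4 σ bonds. Steric number 4, so sp3.
C6: 3 σ bonds, plus one π bond; 3 regions of electron density → sp2.

C1 sp3, C2 sp, C3 sp, C4 sp3, C5 sp3, C6 sp2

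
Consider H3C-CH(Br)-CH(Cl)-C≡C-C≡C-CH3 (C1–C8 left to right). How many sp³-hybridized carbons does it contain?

C1: sp3 ✓
C2: sp3 ✓
C3: sp3 ✓
C4: sp
C5: sp
C6: sp
C7: sp
C8: sp3 ✓
C1, C2, C3, C8 → 4 sp3 carbons.

4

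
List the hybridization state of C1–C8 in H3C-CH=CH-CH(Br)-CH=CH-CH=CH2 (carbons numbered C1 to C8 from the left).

C1 — 4 σ bonds. Steric number 4, so sp3.
C2 has 3 σ bonds, plus one π bond: steric number 3 → sp2.
C3 (3 σ bonds, plus one π bond) has steric number 3: sp2.
C4 is sp3: 4 σ bonds, 4 electron-density regions.
C5: 3 σ bonds, plus one π bond; 3 regions of electron density → sp2.
C6 has 3 σ bonds, plus one π bond: steric number 3 → sp2.
C7 (3 σ bonds, plus one π bond) has steric number 3: sp2.
C8 (3 σ bonds, plus one π bond) has steric number 3: sp2.

C1 sp3, C2 sp2, C3 sp2, C4 sp3, C5 sp2, C6 sp2, C7 sp2, C8 sp2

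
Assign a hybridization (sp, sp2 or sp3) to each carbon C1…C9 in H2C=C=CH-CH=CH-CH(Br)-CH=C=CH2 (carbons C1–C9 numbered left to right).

C1 sp2, C2 sp, C3 sp2, C4 sp2, C5 sp2, C6 sp3, C7 sp2, C8 sp, C9 sp2

C1: 3 σ bonds, plus one π bond — 3 electron domains, sp2.
C2 carries 2 σ bonds, plus two π bonds, giving a steric number of 2, so it is sp.
C3 carries 3 σ bonds, plus one π bond, giving a steric number of 3, so it is sp2.
C4 has 3 σ bonds, plus one π bond: steric number 3 → sp2.
C5 carries 3 σ bonds, plus one π bond, giving a steric number of 3, so it is sp2.
C6 — 4 σ bonds. Steric number 4, so sp3.
C7 has 3 σ bonds, plus one π bond: steric number 3 → sp2.
C8: 2 σ bonds, plus two π bonds — 2 electron domains, sp.
C9: 3 σ bonds, plus one π bond — 3 electron domains, sp2.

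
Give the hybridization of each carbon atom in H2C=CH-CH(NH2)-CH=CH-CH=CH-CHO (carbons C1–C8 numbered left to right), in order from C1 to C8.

C1: 3 σ bonds, plus one π bond — 3 electron domains, sp2.
C2 — 3 σ bonds, plus one π bond. Steric number 3, so sp2.
C3 carries 4 σ bonds, giving a steric number of 4, so it is sp3.
C4: 3 σ bonds, plus one π bond — 3 electron domains, sp2.
C5: 3 σ bonds, plus one π bond; 3 regions of electron density → sp2.
C6 — 3 σ bonds, plus one π bond. Steric number 3, so sp2.
C7: 3 σ bonds, plus one π bond; 3 regions of electron density → sp2.
C8: 3 σ bonds, plus one π bond; 3 regions of electron density → sp2.

C1 sp2, C2 sp2, C3 sp3, C4 sp2, C5 sp2, C6 sp2, C7 sp2, C8 sp2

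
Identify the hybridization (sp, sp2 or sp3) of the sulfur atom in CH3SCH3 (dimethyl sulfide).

The sulfur atom (2 σ bonds and 2 lone pairs) has steric number 4: sp3.

sp³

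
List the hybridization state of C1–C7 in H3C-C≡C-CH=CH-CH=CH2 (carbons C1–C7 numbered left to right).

C1 sp3, C2 sp, C3 sp, C4 sp2, C5 sp2, C6 sp2, C7 sp2

C1: 4 σ bonds — 4 electron domains, sp3.
C2 — 2 σ bonds, plus two π bonds. Steric number 2, so sp.
C3 is sp: 2 σ bonds, plus two π bonds, 2 electron-density regions.
C4 (3 σ bonds, plus one π bond) has steric number 3: sp2.
C5 carries 3 σ bonds, plus one π bond, giving a steric number of 3, so it is sp2.
C6: 3 σ bonds, plus one π bond — 3 electron domains, sp2.
C7: 3 σ bonds, plus one π bond; 3 regions of electron density → sp2.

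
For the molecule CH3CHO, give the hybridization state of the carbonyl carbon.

The carbonyl carbon: 3 σ bonds, plus one π bond — 3 electron domains, sp2.

sp2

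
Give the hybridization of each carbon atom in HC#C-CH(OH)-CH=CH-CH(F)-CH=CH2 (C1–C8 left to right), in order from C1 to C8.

C1: 2 σ bonds, plus two π bonds — 2 electron domains, sp.
C2 — 2 σ bonds, plus two π bonds. Steric number 2, so sp.
C3: 4 σ bonds; 4 regions of electron density → sp3.
C4 (3 σ bonds, plus one π bond) has steric number 3: sp2.
C5 — 3 σ bonds, plus one π bond. Steric number 3, so sp2.
C6: 4 σ bonds — 4 electron domains, sp3.
C7 carries 3 σ bonds, plus one π bond, giving a steric number of 3, so it is sp2.
C8 has 3 σ bonds, plus one π bond: steric number 3 → sp2.

C1 sp, C2 sp, C3 sp3, C4 sp2, C5 sp2, C6 sp3, C7 sp2, C8 sp2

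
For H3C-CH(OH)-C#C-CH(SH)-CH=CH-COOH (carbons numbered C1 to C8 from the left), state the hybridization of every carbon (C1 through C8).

C1: 4 σ bonds; 4 regions of electron density → sp3.
C2 is sp3: 4 σ bonds, 4 electron-density regions.
C3: 2 σ bonds, plus two π bonds — 2 electron domains, sp.
C4 is sp: 2 σ bonds, plus two π bonds, 2 electron-density regions.
C5 has 4 σ bonds: steric number 4 → sp3.
C6 (3 σ bonds, plus one π bond) has steric number 3: sp2.
C7 — 3 σ bonds, plus one π bond. Steric number 3, so sp2.
C8 — 3 σ bonds, plus one π bond. Steric number 3, so sp2.

C1 sp3, C2 sp3, C3 sp, C4 sp, C5 sp3, C6 sp2, C7 sp2, C8 sp2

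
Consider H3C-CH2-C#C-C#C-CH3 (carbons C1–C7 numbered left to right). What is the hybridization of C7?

C7 carries 4 σ bonds, giving a steric number of 4, so it is sp3.

sp^3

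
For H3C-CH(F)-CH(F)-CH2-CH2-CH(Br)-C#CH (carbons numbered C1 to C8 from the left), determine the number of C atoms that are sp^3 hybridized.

C1: sp3 ✓
C2: sp3 ✓
C3: sp3 ✓
C4: sp3 ✓
C5: sp3 ✓
C6: sp3 ✓
C7: sp
C8: sp
C1, C2, C3, C4, C5, C6 → 6 sp3 carbons.

6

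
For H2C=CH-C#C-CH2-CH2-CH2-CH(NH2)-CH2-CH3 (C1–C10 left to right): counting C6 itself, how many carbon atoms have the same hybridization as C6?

C6 is sp3 (only σ bonds).
C1: sp2
C2: sp2
C3: sp
C4: sp
C5: sp3 ✓
C6: sp3 ✓
C7: sp3 ✓
C8: sp3 ✓
C9: sp3 ✓
C10: sp3 ✓
6 carbons are sp3.

6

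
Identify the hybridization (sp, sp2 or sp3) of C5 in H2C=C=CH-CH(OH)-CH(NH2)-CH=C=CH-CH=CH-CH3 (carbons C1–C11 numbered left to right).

sp³

C5: 4 σ bonds; 4 regions of electron density → sp3.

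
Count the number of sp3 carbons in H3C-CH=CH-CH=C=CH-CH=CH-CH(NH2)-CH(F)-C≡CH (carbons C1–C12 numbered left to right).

C1: sp3 ✓
C2: sp2
C3: sp2
C4: sp2
C5: sp
C6: sp2
C7: sp2
C8: sp2
C9: sp3 ✓
C10: sp3 ✓
C11: sp
C12: sp
C1, C9, C10 → 3 sp3 carbons.

3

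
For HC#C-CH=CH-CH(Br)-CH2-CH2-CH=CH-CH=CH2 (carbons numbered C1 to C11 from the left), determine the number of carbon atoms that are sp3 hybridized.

3

C1: sp
C2: sp
C3: sp2
C4: sp2
C5: sp3 ✓
C6: sp3 ✓
C7: sp3 ✓
C8: sp2
C9: sp2
C10: sp2
C11: sp2
C5, C6, C7 → 3 sp3 carbons.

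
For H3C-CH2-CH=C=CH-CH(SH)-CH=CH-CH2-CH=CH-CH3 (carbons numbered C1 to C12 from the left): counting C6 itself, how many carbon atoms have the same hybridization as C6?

C6 is sp3 (only σ bonds).
C1: sp3 ✓
C2: sp3 ✓
C3: sp2
C4: sp
C5: sp2
C6: sp3 ✓
C7: sp2
C8: sp2
C9: sp3 ✓
C10: sp2
C11: sp2
C12: sp3 ✓
5 carbons are sp3.

5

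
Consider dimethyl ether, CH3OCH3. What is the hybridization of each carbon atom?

sp3

Each carbon atom (4 σ bonds) has steric number 4: sp3.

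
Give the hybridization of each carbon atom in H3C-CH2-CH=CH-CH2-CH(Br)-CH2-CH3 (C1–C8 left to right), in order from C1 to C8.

C1 sp3, C2 sp3, C3 sp2, C4 sp2, C5 sp3, C6 sp3, C7 sp3, C8 sp3

C1 carries 4 σ bonds, giving a steric number of 4, so it is sp3.
C2 — 4 σ bonds. Steric number 4, so sp3.
C3 (3 σ bonds, plus one π bond) has steric number 3: sp2.
C4 has 3 σ bonds, plus one π bond: steric number 3 → sp2.
C5 has 4 σ bonds: steric number 4 → sp3.
C6: 4 σ bonds — 4 electron domains, sp3.
C7 carries 4 σ bonds, giving a steric number of 4, so it is sp3.
C8 has 4 σ bonds: steric number 4 → sp3.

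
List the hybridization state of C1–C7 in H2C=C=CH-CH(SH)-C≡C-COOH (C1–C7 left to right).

C1: 3 σ bonds, plus one π bond; 3 regions of electron density → sp2.
C2 — 2 σ bonds, plus two π bonds. Steric number 2, so sp.
C3 — 3 σ bonds, plus one π bond. Steric number 3, so sp2.
C4 carries 4 σ bonds, giving a steric number of 4, so it is sp3.
C5 (2 σ bonds, plus two π bonds) has steric number 2: sp.
C6: 2 σ bonds, plus two π bonds — 2 electron domains, sp.
C7: 3 σ bonds, plus one π bond — 3 electron domains, sp2.

C1 sp2, C2 sp, C3 sp2, C4 sp3, C5 sp, C6 sp, C7 sp2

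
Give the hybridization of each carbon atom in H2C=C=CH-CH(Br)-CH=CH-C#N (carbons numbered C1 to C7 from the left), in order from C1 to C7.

C1 has 3 σ bonds, plus one π bond: steric number 3 → sp2.
C2 — 2 σ bonds, plus two π bonds. Steric number 2, so sp.
C3 is sp2: 3 σ bonds, plus one π bond, 3 electron-density regions.
C4 carries 4 σ bonds, giving a steric number of 4, so it is sp3.
C5 is sp2: 3 σ bonds, plus one π bond, 3 electron-density regions.
C6 has 3 σ bonds, plus one π bond: steric number 3 → sp2.
C7 — 2 σ bonds, plus two π bonds. Steric number 2, so sp.

C1 sp2, C2 sp, C3 sp2, C4 sp3, C5 sp2, C6 sp2, C7 sp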